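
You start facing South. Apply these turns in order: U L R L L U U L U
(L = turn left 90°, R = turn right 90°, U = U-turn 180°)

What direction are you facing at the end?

Answer: Final heading: West

Derivation:
Start: South
  U (U-turn (180°)) -> North
  L (left (90° counter-clockwise)) -> West
  R (right (90° clockwise)) -> North
  L (left (90° counter-clockwise)) -> West
  L (left (90° counter-clockwise)) -> South
  U (U-turn (180°)) -> North
  U (U-turn (180°)) -> South
  L (left (90° counter-clockwise)) -> East
  U (U-turn (180°)) -> West
Final: West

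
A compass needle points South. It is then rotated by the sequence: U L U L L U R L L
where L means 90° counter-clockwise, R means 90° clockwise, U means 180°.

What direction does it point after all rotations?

Start: South
  U (U-turn (180°)) -> North
  L (left (90° counter-clockwise)) -> West
  U (U-turn (180°)) -> East
  L (left (90° counter-clockwise)) -> North
  L (left (90° counter-clockwise)) -> West
  U (U-turn (180°)) -> East
  R (right (90° clockwise)) -> South
  L (left (90° counter-clockwise)) -> East
  L (left (90° counter-clockwise)) -> North
Final: North

Answer: Final heading: North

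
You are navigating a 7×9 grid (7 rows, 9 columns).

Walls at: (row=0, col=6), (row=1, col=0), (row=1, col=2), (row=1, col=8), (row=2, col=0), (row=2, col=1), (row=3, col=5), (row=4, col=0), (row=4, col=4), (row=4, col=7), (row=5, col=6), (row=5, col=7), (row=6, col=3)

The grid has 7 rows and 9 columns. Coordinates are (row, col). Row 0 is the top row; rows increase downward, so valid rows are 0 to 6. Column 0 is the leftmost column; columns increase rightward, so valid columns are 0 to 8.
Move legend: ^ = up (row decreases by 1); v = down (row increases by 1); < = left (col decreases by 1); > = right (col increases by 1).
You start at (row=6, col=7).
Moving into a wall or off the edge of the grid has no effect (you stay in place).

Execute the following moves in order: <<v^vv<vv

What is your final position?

Answer: Final position: (row=6, col=4)

Derivation:
Start: (row=6, col=7)
  < (left): (row=6, col=7) -> (row=6, col=6)
  < (left): (row=6, col=6) -> (row=6, col=5)
  v (down): blocked, stay at (row=6, col=5)
  ^ (up): (row=6, col=5) -> (row=5, col=5)
  v (down): (row=5, col=5) -> (row=6, col=5)
  v (down): blocked, stay at (row=6, col=5)
  < (left): (row=6, col=5) -> (row=6, col=4)
  v (down): blocked, stay at (row=6, col=4)
  v (down): blocked, stay at (row=6, col=4)
Final: (row=6, col=4)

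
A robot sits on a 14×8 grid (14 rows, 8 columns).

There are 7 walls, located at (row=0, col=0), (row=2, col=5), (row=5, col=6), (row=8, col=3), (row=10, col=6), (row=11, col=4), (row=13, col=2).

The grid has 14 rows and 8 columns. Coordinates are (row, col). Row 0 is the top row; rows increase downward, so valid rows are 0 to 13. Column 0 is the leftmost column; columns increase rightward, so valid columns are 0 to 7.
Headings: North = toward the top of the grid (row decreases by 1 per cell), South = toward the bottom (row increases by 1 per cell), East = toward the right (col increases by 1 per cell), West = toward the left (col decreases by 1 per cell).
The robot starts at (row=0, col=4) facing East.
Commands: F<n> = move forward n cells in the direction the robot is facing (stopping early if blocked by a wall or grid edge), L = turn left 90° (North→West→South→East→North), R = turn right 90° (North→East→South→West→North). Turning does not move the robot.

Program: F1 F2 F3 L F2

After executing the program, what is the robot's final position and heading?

Answer: Final position: (row=0, col=7), facing North

Derivation:
Start: (row=0, col=4), facing East
  F1: move forward 1, now at (row=0, col=5)
  F2: move forward 2, now at (row=0, col=7)
  F3: move forward 0/3 (blocked), now at (row=0, col=7)
  L: turn left, now facing North
  F2: move forward 0/2 (blocked), now at (row=0, col=7)
Final: (row=0, col=7), facing North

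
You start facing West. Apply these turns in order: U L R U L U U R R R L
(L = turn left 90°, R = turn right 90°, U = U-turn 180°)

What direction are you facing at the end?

Start: West
  U (U-turn (180°)) -> East
  L (left (90° counter-clockwise)) -> North
  R (right (90° clockwise)) -> East
  U (U-turn (180°)) -> West
  L (left (90° counter-clockwise)) -> South
  U (U-turn (180°)) -> North
  U (U-turn (180°)) -> South
  R (right (90° clockwise)) -> West
  R (right (90° clockwise)) -> North
  R (right (90° clockwise)) -> East
  L (left (90° counter-clockwise)) -> North
Final: North

Answer: Final heading: North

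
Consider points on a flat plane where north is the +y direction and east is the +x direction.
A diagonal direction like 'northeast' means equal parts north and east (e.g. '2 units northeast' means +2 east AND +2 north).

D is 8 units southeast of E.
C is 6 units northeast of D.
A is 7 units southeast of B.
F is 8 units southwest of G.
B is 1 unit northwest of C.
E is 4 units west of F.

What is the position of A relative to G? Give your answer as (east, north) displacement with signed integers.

Place G at the origin (east=0, north=0).
  F is 8 units southwest of G: delta (east=-8, north=-8); F at (east=-8, north=-8).
  E is 4 units west of F: delta (east=-4, north=+0); E at (east=-12, north=-8).
  D is 8 units southeast of E: delta (east=+8, north=-8); D at (east=-4, north=-16).
  C is 6 units northeast of D: delta (east=+6, north=+6); C at (east=2, north=-10).
  B is 1 unit northwest of C: delta (east=-1, north=+1); B at (east=1, north=-9).
  A is 7 units southeast of B: delta (east=+7, north=-7); A at (east=8, north=-16).
Therefore A relative to G: (east=8, north=-16).

Answer: A is at (east=8, north=-16) relative to G.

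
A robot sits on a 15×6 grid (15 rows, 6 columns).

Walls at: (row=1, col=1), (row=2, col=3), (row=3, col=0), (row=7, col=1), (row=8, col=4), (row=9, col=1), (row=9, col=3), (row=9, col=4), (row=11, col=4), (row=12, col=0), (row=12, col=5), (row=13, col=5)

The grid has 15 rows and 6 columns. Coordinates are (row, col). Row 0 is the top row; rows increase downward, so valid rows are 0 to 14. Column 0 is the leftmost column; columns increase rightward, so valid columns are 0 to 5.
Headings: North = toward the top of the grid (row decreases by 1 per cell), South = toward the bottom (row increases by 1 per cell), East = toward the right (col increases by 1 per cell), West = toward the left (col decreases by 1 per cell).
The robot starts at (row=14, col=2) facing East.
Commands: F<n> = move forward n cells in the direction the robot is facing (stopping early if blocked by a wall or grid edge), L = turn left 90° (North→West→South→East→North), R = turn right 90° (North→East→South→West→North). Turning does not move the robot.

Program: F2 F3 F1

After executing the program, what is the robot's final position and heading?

Start: (row=14, col=2), facing East
  F2: move forward 2, now at (row=14, col=4)
  F3: move forward 1/3 (blocked), now at (row=14, col=5)
  F1: move forward 0/1 (blocked), now at (row=14, col=5)
Final: (row=14, col=5), facing East

Answer: Final position: (row=14, col=5), facing East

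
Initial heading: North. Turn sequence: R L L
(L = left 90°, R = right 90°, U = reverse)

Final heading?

Start: North
  R (right (90° clockwise)) -> East
  L (left (90° counter-clockwise)) -> North
  L (left (90° counter-clockwise)) -> West
Final: West

Answer: Final heading: West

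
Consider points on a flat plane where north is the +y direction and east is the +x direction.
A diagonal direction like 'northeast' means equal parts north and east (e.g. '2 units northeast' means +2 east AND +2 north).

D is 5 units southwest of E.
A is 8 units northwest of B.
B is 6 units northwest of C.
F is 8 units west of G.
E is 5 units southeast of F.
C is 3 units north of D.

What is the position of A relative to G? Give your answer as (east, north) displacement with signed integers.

Answer: A is at (east=-22, north=7) relative to G.

Derivation:
Place G at the origin (east=0, north=0).
  F is 8 units west of G: delta (east=-8, north=+0); F at (east=-8, north=0).
  E is 5 units southeast of F: delta (east=+5, north=-5); E at (east=-3, north=-5).
  D is 5 units southwest of E: delta (east=-5, north=-5); D at (east=-8, north=-10).
  C is 3 units north of D: delta (east=+0, north=+3); C at (east=-8, north=-7).
  B is 6 units northwest of C: delta (east=-6, north=+6); B at (east=-14, north=-1).
  A is 8 units northwest of B: delta (east=-8, north=+8); A at (east=-22, north=7).
Therefore A relative to G: (east=-22, north=7).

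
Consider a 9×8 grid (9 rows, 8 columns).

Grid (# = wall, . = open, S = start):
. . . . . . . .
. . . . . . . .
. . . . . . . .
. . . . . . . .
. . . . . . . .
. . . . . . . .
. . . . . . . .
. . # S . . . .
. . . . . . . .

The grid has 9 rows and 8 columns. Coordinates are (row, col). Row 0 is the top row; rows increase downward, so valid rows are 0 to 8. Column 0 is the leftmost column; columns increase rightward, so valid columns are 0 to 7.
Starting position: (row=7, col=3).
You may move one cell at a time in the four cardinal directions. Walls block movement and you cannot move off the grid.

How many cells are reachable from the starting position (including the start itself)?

Answer: Reachable cells: 71

Derivation:
BFS flood-fill from (row=7, col=3):
  Distance 0: (row=7, col=3)
  Distance 1: (row=6, col=3), (row=7, col=4), (row=8, col=3)
  Distance 2: (row=5, col=3), (row=6, col=2), (row=6, col=4), (row=7, col=5), (row=8, col=2), (row=8, col=4)
  Distance 3: (row=4, col=3), (row=5, col=2), (row=5, col=4), (row=6, col=1), (row=6, col=5), (row=7, col=6), (row=8, col=1), (row=8, col=5)
  Distance 4: (row=3, col=3), (row=4, col=2), (row=4, col=4), (row=5, col=1), (row=5, col=5), (row=6, col=0), (row=6, col=6), (row=7, col=1), (row=7, col=7), (row=8, col=0), (row=8, col=6)
  Distance 5: (row=2, col=3), (row=3, col=2), (row=3, col=4), (row=4, col=1), (row=4, col=5), (row=5, col=0), (row=5, col=6), (row=6, col=7), (row=7, col=0), (row=8, col=7)
  Distance 6: (row=1, col=3), (row=2, col=2), (row=2, col=4), (row=3, col=1), (row=3, col=5), (row=4, col=0), (row=4, col=6), (row=5, col=7)
  Distance 7: (row=0, col=3), (row=1, col=2), (row=1, col=4), (row=2, col=1), (row=2, col=5), (row=3, col=0), (row=3, col=6), (row=4, col=7)
  Distance 8: (row=0, col=2), (row=0, col=4), (row=1, col=1), (row=1, col=5), (row=2, col=0), (row=2, col=6), (row=3, col=7)
  Distance 9: (row=0, col=1), (row=0, col=5), (row=1, col=0), (row=1, col=6), (row=2, col=7)
  Distance 10: (row=0, col=0), (row=0, col=6), (row=1, col=7)
  Distance 11: (row=0, col=7)
Total reachable: 71 (grid has 71 open cells total)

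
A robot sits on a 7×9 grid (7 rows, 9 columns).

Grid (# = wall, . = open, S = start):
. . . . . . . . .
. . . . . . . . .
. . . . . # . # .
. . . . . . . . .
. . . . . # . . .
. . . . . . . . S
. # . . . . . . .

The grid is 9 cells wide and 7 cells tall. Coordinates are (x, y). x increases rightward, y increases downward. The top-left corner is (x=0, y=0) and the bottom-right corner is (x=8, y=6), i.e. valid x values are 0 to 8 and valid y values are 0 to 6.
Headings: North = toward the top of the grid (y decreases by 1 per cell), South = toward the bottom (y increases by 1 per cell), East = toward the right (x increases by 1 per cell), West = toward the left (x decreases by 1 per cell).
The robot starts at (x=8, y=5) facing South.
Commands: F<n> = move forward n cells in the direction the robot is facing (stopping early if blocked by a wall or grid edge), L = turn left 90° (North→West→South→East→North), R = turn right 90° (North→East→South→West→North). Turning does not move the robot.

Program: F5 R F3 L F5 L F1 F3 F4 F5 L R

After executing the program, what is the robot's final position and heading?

Answer: Final position: (x=8, y=6), facing East

Derivation:
Start: (x=8, y=5), facing South
  F5: move forward 1/5 (blocked), now at (x=8, y=6)
  R: turn right, now facing West
  F3: move forward 3, now at (x=5, y=6)
  L: turn left, now facing South
  F5: move forward 0/5 (blocked), now at (x=5, y=6)
  L: turn left, now facing East
  F1: move forward 1, now at (x=6, y=6)
  F3: move forward 2/3 (blocked), now at (x=8, y=6)
  F4: move forward 0/4 (blocked), now at (x=8, y=6)
  F5: move forward 0/5 (blocked), now at (x=8, y=6)
  L: turn left, now facing North
  R: turn right, now facing East
Final: (x=8, y=6), facing East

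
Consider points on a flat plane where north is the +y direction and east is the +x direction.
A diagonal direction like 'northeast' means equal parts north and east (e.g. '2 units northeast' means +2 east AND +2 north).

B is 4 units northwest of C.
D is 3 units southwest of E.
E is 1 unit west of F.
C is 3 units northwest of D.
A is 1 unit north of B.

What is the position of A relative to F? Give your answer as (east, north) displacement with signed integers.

Place F at the origin (east=0, north=0).
  E is 1 unit west of F: delta (east=-1, north=+0); E at (east=-1, north=0).
  D is 3 units southwest of E: delta (east=-3, north=-3); D at (east=-4, north=-3).
  C is 3 units northwest of D: delta (east=-3, north=+3); C at (east=-7, north=0).
  B is 4 units northwest of C: delta (east=-4, north=+4); B at (east=-11, north=4).
  A is 1 unit north of B: delta (east=+0, north=+1); A at (east=-11, north=5).
Therefore A relative to F: (east=-11, north=5).

Answer: A is at (east=-11, north=5) relative to F.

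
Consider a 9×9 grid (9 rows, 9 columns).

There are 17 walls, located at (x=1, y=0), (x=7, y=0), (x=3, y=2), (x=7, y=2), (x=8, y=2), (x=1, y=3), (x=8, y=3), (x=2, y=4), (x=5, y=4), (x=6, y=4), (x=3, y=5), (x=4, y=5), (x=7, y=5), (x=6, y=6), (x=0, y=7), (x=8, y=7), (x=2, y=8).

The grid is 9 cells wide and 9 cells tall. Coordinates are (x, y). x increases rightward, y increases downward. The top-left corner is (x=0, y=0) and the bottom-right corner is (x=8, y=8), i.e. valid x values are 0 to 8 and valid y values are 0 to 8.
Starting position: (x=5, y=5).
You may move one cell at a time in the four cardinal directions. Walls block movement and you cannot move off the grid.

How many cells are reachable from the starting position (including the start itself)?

Answer: Reachable cells: 64

Derivation:
BFS flood-fill from (x=5, y=5):
  Distance 0: (x=5, y=5)
  Distance 1: (x=6, y=5), (x=5, y=6)
  Distance 2: (x=4, y=6), (x=5, y=7)
  Distance 3: (x=3, y=6), (x=4, y=7), (x=6, y=7), (x=5, y=8)
  Distance 4: (x=2, y=6), (x=3, y=7), (x=7, y=7), (x=4, y=8), (x=6, y=8)
  Distance 5: (x=2, y=5), (x=1, y=6), (x=7, y=6), (x=2, y=7), (x=3, y=8), (x=7, y=8)
  Distance 6: (x=1, y=5), (x=0, y=6), (x=8, y=6), (x=1, y=7), (x=8, y=8)
  Distance 7: (x=1, y=4), (x=0, y=5), (x=8, y=5), (x=1, y=8)
  Distance 8: (x=0, y=4), (x=8, y=4), (x=0, y=8)
  Distance 9: (x=0, y=3), (x=7, y=4)
  Distance 10: (x=0, y=2), (x=7, y=3)
  Distance 11: (x=0, y=1), (x=1, y=2), (x=6, y=3)
  Distance 12: (x=0, y=0), (x=1, y=1), (x=2, y=2), (x=6, y=2), (x=5, y=3)
  Distance 13: (x=2, y=1), (x=6, y=1), (x=5, y=2), (x=2, y=3), (x=4, y=3)
  Distance 14: (x=2, y=0), (x=6, y=0), (x=3, y=1), (x=5, y=1), (x=7, y=1), (x=4, y=2), (x=3, y=3), (x=4, y=4)
  Distance 15: (x=3, y=0), (x=5, y=0), (x=4, y=1), (x=8, y=1), (x=3, y=4)
  Distance 16: (x=4, y=0), (x=8, y=0)
Total reachable: 64 (grid has 64 open cells total)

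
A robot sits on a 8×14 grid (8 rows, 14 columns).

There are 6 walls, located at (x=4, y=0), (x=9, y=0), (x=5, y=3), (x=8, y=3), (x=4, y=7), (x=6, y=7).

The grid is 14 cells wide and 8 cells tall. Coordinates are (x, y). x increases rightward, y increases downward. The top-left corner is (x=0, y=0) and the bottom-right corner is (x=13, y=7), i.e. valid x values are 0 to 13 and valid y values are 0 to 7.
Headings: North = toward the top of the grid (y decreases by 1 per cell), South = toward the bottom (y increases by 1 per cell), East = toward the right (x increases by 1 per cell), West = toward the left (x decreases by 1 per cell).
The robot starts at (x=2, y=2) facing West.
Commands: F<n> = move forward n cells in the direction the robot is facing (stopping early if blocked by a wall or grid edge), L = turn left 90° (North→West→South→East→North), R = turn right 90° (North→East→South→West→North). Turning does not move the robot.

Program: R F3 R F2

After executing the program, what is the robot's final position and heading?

Start: (x=2, y=2), facing West
  R: turn right, now facing North
  F3: move forward 2/3 (blocked), now at (x=2, y=0)
  R: turn right, now facing East
  F2: move forward 1/2 (blocked), now at (x=3, y=0)
Final: (x=3, y=0), facing East

Answer: Final position: (x=3, y=0), facing East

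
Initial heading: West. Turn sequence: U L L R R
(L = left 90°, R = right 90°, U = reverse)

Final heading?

Start: West
  U (U-turn (180°)) -> East
  L (left (90° counter-clockwise)) -> North
  L (left (90° counter-clockwise)) -> West
  R (right (90° clockwise)) -> North
  R (right (90° clockwise)) -> East
Final: East

Answer: Final heading: East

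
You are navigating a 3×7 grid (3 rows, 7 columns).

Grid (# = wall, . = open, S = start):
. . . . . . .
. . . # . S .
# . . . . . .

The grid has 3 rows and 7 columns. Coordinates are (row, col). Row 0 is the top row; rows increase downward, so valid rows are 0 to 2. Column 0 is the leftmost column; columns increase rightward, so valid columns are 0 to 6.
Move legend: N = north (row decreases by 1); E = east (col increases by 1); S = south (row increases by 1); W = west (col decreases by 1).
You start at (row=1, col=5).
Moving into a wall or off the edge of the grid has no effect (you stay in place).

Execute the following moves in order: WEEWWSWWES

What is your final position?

Start: (row=1, col=5)
  W (west): (row=1, col=5) -> (row=1, col=4)
  E (east): (row=1, col=4) -> (row=1, col=5)
  E (east): (row=1, col=5) -> (row=1, col=6)
  W (west): (row=1, col=6) -> (row=1, col=5)
  W (west): (row=1, col=5) -> (row=1, col=4)
  S (south): (row=1, col=4) -> (row=2, col=4)
  W (west): (row=2, col=4) -> (row=2, col=3)
  W (west): (row=2, col=3) -> (row=2, col=2)
  E (east): (row=2, col=2) -> (row=2, col=3)
  S (south): blocked, stay at (row=2, col=3)
Final: (row=2, col=3)

Answer: Final position: (row=2, col=3)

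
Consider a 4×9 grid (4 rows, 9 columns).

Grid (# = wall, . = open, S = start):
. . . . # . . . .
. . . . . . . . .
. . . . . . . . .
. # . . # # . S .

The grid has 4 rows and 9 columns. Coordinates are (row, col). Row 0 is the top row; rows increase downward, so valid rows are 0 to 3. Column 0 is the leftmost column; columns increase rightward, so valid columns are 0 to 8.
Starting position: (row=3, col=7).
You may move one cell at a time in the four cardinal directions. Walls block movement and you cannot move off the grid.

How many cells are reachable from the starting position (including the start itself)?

BFS flood-fill from (row=3, col=7):
  Distance 0: (row=3, col=7)
  Distance 1: (row=2, col=7), (row=3, col=6), (row=3, col=8)
  Distance 2: (row=1, col=7), (row=2, col=6), (row=2, col=8)
  Distance 3: (row=0, col=7), (row=1, col=6), (row=1, col=8), (row=2, col=5)
  Distance 4: (row=0, col=6), (row=0, col=8), (row=1, col=5), (row=2, col=4)
  Distance 5: (row=0, col=5), (row=1, col=4), (row=2, col=3)
  Distance 6: (row=1, col=3), (row=2, col=2), (row=3, col=3)
  Distance 7: (row=0, col=3), (row=1, col=2), (row=2, col=1), (row=3, col=2)
  Distance 8: (row=0, col=2), (row=1, col=1), (row=2, col=0)
  Distance 9: (row=0, col=1), (row=1, col=0), (row=3, col=0)
  Distance 10: (row=0, col=0)
Total reachable: 32 (grid has 32 open cells total)

Answer: Reachable cells: 32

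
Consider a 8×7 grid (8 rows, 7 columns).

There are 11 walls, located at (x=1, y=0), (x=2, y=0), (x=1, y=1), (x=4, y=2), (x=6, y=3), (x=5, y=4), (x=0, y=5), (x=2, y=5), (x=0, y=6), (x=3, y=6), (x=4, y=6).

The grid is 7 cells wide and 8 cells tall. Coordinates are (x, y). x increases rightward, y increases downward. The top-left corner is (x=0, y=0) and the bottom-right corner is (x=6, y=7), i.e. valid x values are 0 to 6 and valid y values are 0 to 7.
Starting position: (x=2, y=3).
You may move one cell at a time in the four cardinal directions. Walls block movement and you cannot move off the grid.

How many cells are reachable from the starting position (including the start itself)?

BFS flood-fill from (x=2, y=3):
  Distance 0: (x=2, y=3)
  Distance 1: (x=2, y=2), (x=1, y=3), (x=3, y=3), (x=2, y=4)
  Distance 2: (x=2, y=1), (x=1, y=2), (x=3, y=2), (x=0, y=3), (x=4, y=3), (x=1, y=4), (x=3, y=4)
  Distance 3: (x=3, y=1), (x=0, y=2), (x=5, y=3), (x=0, y=4), (x=4, y=4), (x=1, y=5), (x=3, y=5)
  Distance 4: (x=3, y=0), (x=0, y=1), (x=4, y=1), (x=5, y=2), (x=4, y=5), (x=1, y=6)
  Distance 5: (x=0, y=0), (x=4, y=0), (x=5, y=1), (x=6, y=2), (x=5, y=5), (x=2, y=6), (x=1, y=7)
  Distance 6: (x=5, y=0), (x=6, y=1), (x=6, y=5), (x=5, y=6), (x=0, y=7), (x=2, y=7)
  Distance 7: (x=6, y=0), (x=6, y=4), (x=6, y=6), (x=3, y=7), (x=5, y=7)
  Distance 8: (x=4, y=7), (x=6, y=7)
Total reachable: 45 (grid has 45 open cells total)

Answer: Reachable cells: 45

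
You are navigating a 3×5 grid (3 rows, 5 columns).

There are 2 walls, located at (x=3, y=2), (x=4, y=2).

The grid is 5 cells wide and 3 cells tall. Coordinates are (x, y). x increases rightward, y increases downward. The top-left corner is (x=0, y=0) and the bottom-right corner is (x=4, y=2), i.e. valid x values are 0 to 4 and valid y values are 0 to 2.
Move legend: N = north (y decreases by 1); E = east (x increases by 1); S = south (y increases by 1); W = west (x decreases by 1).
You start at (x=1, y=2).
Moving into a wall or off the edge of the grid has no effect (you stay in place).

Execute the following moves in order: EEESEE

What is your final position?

Answer: Final position: (x=2, y=2)

Derivation:
Start: (x=1, y=2)
  E (east): (x=1, y=2) -> (x=2, y=2)
  E (east): blocked, stay at (x=2, y=2)
  E (east): blocked, stay at (x=2, y=2)
  S (south): blocked, stay at (x=2, y=2)
  E (east): blocked, stay at (x=2, y=2)
  E (east): blocked, stay at (x=2, y=2)
Final: (x=2, y=2)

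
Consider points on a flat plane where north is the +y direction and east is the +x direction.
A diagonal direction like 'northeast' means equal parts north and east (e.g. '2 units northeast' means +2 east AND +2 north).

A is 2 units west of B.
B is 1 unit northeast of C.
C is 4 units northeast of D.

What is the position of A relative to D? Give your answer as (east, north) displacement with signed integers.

Answer: A is at (east=3, north=5) relative to D.

Derivation:
Place D at the origin (east=0, north=0).
  C is 4 units northeast of D: delta (east=+4, north=+4); C at (east=4, north=4).
  B is 1 unit northeast of C: delta (east=+1, north=+1); B at (east=5, north=5).
  A is 2 units west of B: delta (east=-2, north=+0); A at (east=3, north=5).
Therefore A relative to D: (east=3, north=5).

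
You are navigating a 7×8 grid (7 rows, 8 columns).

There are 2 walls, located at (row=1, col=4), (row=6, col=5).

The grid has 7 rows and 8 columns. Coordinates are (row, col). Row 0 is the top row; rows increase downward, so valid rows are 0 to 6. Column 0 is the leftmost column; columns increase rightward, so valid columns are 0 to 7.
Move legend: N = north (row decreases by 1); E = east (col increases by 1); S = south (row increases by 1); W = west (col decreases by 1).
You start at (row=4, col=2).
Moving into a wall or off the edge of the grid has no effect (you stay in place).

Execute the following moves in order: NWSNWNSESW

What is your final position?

Answer: Final position: (row=4, col=0)

Derivation:
Start: (row=4, col=2)
  N (north): (row=4, col=2) -> (row=3, col=2)
  W (west): (row=3, col=2) -> (row=3, col=1)
  S (south): (row=3, col=1) -> (row=4, col=1)
  N (north): (row=4, col=1) -> (row=3, col=1)
  W (west): (row=3, col=1) -> (row=3, col=0)
  N (north): (row=3, col=0) -> (row=2, col=0)
  S (south): (row=2, col=0) -> (row=3, col=0)
  E (east): (row=3, col=0) -> (row=3, col=1)
  S (south): (row=3, col=1) -> (row=4, col=1)
  W (west): (row=4, col=1) -> (row=4, col=0)
Final: (row=4, col=0)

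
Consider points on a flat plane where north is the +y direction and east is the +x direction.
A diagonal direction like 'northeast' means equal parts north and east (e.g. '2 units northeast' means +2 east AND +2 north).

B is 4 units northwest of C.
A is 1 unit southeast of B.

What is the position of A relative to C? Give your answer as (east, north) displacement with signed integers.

Answer: A is at (east=-3, north=3) relative to C.

Derivation:
Place C at the origin (east=0, north=0).
  B is 4 units northwest of C: delta (east=-4, north=+4); B at (east=-4, north=4).
  A is 1 unit southeast of B: delta (east=+1, north=-1); A at (east=-3, north=3).
Therefore A relative to C: (east=-3, north=3).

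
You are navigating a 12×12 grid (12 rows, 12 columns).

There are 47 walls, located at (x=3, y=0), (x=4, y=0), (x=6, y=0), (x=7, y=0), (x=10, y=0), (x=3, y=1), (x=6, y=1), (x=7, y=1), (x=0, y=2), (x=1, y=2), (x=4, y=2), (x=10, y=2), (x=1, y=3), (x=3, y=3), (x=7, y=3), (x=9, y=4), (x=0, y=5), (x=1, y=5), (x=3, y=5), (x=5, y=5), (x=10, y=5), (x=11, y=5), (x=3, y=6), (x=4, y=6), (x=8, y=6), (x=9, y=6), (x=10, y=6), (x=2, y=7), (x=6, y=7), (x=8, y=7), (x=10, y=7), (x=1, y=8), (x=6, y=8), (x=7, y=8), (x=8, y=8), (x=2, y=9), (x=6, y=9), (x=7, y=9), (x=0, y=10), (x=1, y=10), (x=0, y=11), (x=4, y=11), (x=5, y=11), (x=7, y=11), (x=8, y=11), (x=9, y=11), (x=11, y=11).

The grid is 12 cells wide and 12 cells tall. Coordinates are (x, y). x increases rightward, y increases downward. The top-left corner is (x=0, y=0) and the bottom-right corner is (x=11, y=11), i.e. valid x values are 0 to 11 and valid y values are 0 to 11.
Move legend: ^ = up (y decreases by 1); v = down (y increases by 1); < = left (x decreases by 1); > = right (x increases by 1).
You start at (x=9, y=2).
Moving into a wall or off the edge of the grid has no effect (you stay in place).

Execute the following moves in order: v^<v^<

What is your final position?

Answer: Final position: (x=7, y=2)

Derivation:
Start: (x=9, y=2)
  v (down): (x=9, y=2) -> (x=9, y=3)
  ^ (up): (x=9, y=3) -> (x=9, y=2)
  < (left): (x=9, y=2) -> (x=8, y=2)
  v (down): (x=8, y=2) -> (x=8, y=3)
  ^ (up): (x=8, y=3) -> (x=8, y=2)
  < (left): (x=8, y=2) -> (x=7, y=2)
Final: (x=7, y=2)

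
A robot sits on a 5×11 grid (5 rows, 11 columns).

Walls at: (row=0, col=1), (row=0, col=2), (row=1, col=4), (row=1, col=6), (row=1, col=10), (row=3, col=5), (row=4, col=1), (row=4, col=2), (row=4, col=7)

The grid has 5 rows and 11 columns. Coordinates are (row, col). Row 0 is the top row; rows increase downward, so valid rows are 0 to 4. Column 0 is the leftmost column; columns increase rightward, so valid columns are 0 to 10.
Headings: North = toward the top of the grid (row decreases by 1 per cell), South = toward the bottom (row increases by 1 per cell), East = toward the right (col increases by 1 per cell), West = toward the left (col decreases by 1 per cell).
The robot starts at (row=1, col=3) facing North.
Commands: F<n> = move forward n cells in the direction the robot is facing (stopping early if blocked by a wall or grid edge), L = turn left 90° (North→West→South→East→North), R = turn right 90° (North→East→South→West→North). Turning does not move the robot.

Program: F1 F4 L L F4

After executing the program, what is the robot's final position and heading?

Answer: Final position: (row=4, col=3), facing South

Derivation:
Start: (row=1, col=3), facing North
  F1: move forward 1, now at (row=0, col=3)
  F4: move forward 0/4 (blocked), now at (row=0, col=3)
  L: turn left, now facing West
  L: turn left, now facing South
  F4: move forward 4, now at (row=4, col=3)
Final: (row=4, col=3), facing South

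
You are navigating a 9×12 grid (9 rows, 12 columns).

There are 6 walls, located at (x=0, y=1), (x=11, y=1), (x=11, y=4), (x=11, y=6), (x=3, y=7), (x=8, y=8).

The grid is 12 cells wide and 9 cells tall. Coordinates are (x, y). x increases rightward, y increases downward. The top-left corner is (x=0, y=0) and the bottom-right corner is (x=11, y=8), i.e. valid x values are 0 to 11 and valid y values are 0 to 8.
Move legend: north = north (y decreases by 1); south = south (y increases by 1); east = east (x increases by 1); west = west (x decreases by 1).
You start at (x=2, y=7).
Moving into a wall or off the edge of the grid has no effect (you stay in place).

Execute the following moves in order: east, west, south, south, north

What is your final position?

Answer: Final position: (x=1, y=7)

Derivation:
Start: (x=2, y=7)
  east (east): blocked, stay at (x=2, y=7)
  west (west): (x=2, y=7) -> (x=1, y=7)
  south (south): (x=1, y=7) -> (x=1, y=8)
  south (south): blocked, stay at (x=1, y=8)
  north (north): (x=1, y=8) -> (x=1, y=7)
Final: (x=1, y=7)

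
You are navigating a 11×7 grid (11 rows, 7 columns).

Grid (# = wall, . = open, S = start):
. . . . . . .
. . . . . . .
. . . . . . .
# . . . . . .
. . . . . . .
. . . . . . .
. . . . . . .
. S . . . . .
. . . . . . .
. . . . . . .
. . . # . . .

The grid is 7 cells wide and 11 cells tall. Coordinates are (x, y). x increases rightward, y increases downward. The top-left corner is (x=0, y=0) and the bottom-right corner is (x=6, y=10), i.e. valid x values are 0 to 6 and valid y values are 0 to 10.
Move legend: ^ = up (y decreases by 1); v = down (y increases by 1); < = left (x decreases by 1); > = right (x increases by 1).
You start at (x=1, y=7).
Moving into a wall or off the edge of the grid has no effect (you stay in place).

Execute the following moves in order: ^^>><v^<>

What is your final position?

Answer: Final position: (x=2, y=5)

Derivation:
Start: (x=1, y=7)
  ^ (up): (x=1, y=7) -> (x=1, y=6)
  ^ (up): (x=1, y=6) -> (x=1, y=5)
  > (right): (x=1, y=5) -> (x=2, y=5)
  > (right): (x=2, y=5) -> (x=3, y=5)
  < (left): (x=3, y=5) -> (x=2, y=5)
  v (down): (x=2, y=5) -> (x=2, y=6)
  ^ (up): (x=2, y=6) -> (x=2, y=5)
  < (left): (x=2, y=5) -> (x=1, y=5)
  > (right): (x=1, y=5) -> (x=2, y=5)
Final: (x=2, y=5)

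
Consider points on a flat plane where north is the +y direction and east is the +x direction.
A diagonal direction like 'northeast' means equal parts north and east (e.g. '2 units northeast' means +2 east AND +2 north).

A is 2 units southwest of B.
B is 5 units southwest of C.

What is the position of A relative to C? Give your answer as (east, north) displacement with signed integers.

Place C at the origin (east=0, north=0).
  B is 5 units southwest of C: delta (east=-5, north=-5); B at (east=-5, north=-5).
  A is 2 units southwest of B: delta (east=-2, north=-2); A at (east=-7, north=-7).
Therefore A relative to C: (east=-7, north=-7).

Answer: A is at (east=-7, north=-7) relative to C.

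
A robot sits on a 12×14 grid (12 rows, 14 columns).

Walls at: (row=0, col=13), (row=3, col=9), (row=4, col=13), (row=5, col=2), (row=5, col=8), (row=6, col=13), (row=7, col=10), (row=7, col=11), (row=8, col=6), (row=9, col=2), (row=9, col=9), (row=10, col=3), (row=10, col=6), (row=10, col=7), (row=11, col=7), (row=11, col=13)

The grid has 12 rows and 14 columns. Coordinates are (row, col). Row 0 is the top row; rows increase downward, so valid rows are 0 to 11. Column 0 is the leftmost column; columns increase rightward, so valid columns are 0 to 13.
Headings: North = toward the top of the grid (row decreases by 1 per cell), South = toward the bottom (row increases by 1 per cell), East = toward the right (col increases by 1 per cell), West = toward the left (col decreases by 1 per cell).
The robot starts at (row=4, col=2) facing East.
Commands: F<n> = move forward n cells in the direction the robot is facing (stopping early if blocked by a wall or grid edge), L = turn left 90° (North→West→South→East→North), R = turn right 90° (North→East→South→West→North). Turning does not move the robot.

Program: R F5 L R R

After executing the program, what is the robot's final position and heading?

Start: (row=4, col=2), facing East
  R: turn right, now facing South
  F5: move forward 0/5 (blocked), now at (row=4, col=2)
  L: turn left, now facing East
  R: turn right, now facing South
  R: turn right, now facing West
Final: (row=4, col=2), facing West

Answer: Final position: (row=4, col=2), facing West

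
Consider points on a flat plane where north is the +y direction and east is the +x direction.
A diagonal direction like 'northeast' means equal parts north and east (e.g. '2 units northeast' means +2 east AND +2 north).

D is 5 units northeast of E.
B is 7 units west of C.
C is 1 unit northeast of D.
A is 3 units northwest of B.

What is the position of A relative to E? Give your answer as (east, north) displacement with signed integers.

Answer: A is at (east=-4, north=9) relative to E.

Derivation:
Place E at the origin (east=0, north=0).
  D is 5 units northeast of E: delta (east=+5, north=+5); D at (east=5, north=5).
  C is 1 unit northeast of D: delta (east=+1, north=+1); C at (east=6, north=6).
  B is 7 units west of C: delta (east=-7, north=+0); B at (east=-1, north=6).
  A is 3 units northwest of B: delta (east=-3, north=+3); A at (east=-4, north=9).
Therefore A relative to E: (east=-4, north=9).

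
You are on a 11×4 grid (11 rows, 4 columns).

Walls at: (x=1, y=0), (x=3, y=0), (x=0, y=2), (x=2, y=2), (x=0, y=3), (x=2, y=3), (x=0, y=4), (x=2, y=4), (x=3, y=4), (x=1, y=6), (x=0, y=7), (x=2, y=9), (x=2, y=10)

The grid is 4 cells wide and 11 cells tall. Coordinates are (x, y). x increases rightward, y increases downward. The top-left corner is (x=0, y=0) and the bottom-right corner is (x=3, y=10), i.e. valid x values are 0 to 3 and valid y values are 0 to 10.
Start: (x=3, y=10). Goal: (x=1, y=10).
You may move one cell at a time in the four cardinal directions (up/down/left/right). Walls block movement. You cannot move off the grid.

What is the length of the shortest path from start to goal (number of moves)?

BFS from (x=3, y=10) until reaching (x=1, y=10):
  Distance 0: (x=3, y=10)
  Distance 1: (x=3, y=9)
  Distance 2: (x=3, y=8)
  Distance 3: (x=3, y=7), (x=2, y=8)
  Distance 4: (x=3, y=6), (x=2, y=7), (x=1, y=8)
  Distance 5: (x=3, y=5), (x=2, y=6), (x=1, y=7), (x=0, y=8), (x=1, y=9)
  Distance 6: (x=2, y=5), (x=0, y=9), (x=1, y=10)  <- goal reached here
One shortest path (6 moves): (x=3, y=10) -> (x=3, y=9) -> (x=3, y=8) -> (x=2, y=8) -> (x=1, y=8) -> (x=1, y=9) -> (x=1, y=10)

Answer: Shortest path length: 6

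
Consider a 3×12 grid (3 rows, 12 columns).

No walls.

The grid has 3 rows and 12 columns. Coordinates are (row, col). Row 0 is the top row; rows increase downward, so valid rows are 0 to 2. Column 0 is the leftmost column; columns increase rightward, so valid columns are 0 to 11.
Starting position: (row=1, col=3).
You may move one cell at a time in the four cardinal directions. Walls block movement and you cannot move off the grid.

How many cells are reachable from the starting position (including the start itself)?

Answer: Reachable cells: 36

Derivation:
BFS flood-fill from (row=1, col=3):
  Distance 0: (row=1, col=3)
  Distance 1: (row=0, col=3), (row=1, col=2), (row=1, col=4), (row=2, col=3)
  Distance 2: (row=0, col=2), (row=0, col=4), (row=1, col=1), (row=1, col=5), (row=2, col=2), (row=2, col=4)
  Distance 3: (row=0, col=1), (row=0, col=5), (row=1, col=0), (row=1, col=6), (row=2, col=1), (row=2, col=5)
  Distance 4: (row=0, col=0), (row=0, col=6), (row=1, col=7), (row=2, col=0), (row=2, col=6)
  Distance 5: (row=0, col=7), (row=1, col=8), (row=2, col=7)
  Distance 6: (row=0, col=8), (row=1, col=9), (row=2, col=8)
  Distance 7: (row=0, col=9), (row=1, col=10), (row=2, col=9)
  Distance 8: (row=0, col=10), (row=1, col=11), (row=2, col=10)
  Distance 9: (row=0, col=11), (row=2, col=11)
Total reachable: 36 (grid has 36 open cells total)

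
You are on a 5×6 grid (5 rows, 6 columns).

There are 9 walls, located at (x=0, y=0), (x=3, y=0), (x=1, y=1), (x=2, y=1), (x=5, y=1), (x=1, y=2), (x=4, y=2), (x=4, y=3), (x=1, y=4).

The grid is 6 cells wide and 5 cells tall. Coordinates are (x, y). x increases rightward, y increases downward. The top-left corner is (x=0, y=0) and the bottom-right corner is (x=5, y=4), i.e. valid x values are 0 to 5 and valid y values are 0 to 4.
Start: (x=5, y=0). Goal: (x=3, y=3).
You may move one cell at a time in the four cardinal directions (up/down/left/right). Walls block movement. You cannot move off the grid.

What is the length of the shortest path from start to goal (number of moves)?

BFS from (x=5, y=0) until reaching (x=3, y=3):
  Distance 0: (x=5, y=0)
  Distance 1: (x=4, y=0)
  Distance 2: (x=4, y=1)
  Distance 3: (x=3, y=1)
  Distance 4: (x=3, y=2)
  Distance 5: (x=2, y=2), (x=3, y=3)  <- goal reached here
One shortest path (5 moves): (x=5, y=0) -> (x=4, y=0) -> (x=4, y=1) -> (x=3, y=1) -> (x=3, y=2) -> (x=3, y=3)

Answer: Shortest path length: 5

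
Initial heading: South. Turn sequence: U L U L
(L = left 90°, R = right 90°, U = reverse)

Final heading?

Start: South
  U (U-turn (180°)) -> North
  L (left (90° counter-clockwise)) -> West
  U (U-turn (180°)) -> East
  L (left (90° counter-clockwise)) -> North
Final: North

Answer: Final heading: North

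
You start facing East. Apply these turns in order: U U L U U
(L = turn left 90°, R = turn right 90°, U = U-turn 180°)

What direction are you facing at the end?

Start: East
  U (U-turn (180°)) -> West
  U (U-turn (180°)) -> East
  L (left (90° counter-clockwise)) -> North
  U (U-turn (180°)) -> South
  U (U-turn (180°)) -> North
Final: North

Answer: Final heading: North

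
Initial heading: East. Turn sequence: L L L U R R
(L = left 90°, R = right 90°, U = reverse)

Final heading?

Answer: Final heading: South

Derivation:
Start: East
  L (left (90° counter-clockwise)) -> North
  L (left (90° counter-clockwise)) -> West
  L (left (90° counter-clockwise)) -> South
  U (U-turn (180°)) -> North
  R (right (90° clockwise)) -> East
  R (right (90° clockwise)) -> South
Final: South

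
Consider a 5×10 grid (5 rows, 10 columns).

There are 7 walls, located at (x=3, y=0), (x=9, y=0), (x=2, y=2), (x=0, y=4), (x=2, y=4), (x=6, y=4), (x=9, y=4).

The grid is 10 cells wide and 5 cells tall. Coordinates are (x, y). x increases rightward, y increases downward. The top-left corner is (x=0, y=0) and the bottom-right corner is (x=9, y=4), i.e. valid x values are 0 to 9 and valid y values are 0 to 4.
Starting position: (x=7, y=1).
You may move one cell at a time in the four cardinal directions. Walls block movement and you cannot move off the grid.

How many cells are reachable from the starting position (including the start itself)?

Answer: Reachable cells: 43

Derivation:
BFS flood-fill from (x=7, y=1):
  Distance 0: (x=7, y=1)
  Distance 1: (x=7, y=0), (x=6, y=1), (x=8, y=1), (x=7, y=2)
  Distance 2: (x=6, y=0), (x=8, y=0), (x=5, y=1), (x=9, y=1), (x=6, y=2), (x=8, y=2), (x=7, y=3)
  Distance 3: (x=5, y=0), (x=4, y=1), (x=5, y=2), (x=9, y=2), (x=6, y=3), (x=8, y=3), (x=7, y=4)
  Distance 4: (x=4, y=0), (x=3, y=1), (x=4, y=2), (x=5, y=3), (x=9, y=3), (x=8, y=4)
  Distance 5: (x=2, y=1), (x=3, y=2), (x=4, y=3), (x=5, y=4)
  Distance 6: (x=2, y=0), (x=1, y=1), (x=3, y=3), (x=4, y=4)
  Distance 7: (x=1, y=0), (x=0, y=1), (x=1, y=2), (x=2, y=3), (x=3, y=4)
  Distance 8: (x=0, y=0), (x=0, y=2), (x=1, y=3)
  Distance 9: (x=0, y=3), (x=1, y=4)
Total reachable: 43 (grid has 43 open cells total)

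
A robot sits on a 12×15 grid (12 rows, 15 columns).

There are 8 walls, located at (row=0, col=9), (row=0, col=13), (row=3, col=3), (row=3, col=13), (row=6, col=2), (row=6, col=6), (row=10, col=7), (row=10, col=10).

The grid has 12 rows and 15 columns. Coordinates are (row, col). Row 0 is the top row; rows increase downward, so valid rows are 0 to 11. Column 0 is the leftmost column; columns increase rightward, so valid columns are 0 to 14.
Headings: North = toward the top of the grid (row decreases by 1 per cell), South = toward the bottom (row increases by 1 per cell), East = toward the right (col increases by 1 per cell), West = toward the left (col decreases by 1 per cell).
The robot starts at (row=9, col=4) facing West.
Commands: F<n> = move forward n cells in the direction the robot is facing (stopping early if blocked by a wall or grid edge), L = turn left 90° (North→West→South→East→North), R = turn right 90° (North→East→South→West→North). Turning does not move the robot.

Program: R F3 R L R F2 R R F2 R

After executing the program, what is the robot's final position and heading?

Start: (row=9, col=4), facing West
  R: turn right, now facing North
  F3: move forward 3, now at (row=6, col=4)
  R: turn right, now facing East
  L: turn left, now facing North
  R: turn right, now facing East
  F2: move forward 1/2 (blocked), now at (row=6, col=5)
  R: turn right, now facing South
  R: turn right, now facing West
  F2: move forward 2, now at (row=6, col=3)
  R: turn right, now facing North
Final: (row=6, col=3), facing North

Answer: Final position: (row=6, col=3), facing North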